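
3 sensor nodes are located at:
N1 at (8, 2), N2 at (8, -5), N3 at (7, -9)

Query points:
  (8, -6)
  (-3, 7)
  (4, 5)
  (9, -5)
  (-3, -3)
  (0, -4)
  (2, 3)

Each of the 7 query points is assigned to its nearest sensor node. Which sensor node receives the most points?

(8, -6) — d² to each: N1:64, N2:1, N3:10 → nearest is N2
(-3, 7) — d² to each: N1:146, N2:265, N3:356 → nearest is N1
(4, 5) — d² to each: N1:25, N2:116, N3:205 → nearest is N1
(9, -5) — d² to each: N1:50, N2:1, N3:20 → nearest is N2
(-3, -3) — d² to each: N1:146, N2:125, N3:136 → nearest is N2
(0, -4) — d² to each: N1:100, N2:65, N3:74 → nearest is N2
(2, 3) — d² to each: N1:37, N2:100, N3:169 → nearest is N1
Tally — N1:3, N2:4. N2 captures the most (4).

N2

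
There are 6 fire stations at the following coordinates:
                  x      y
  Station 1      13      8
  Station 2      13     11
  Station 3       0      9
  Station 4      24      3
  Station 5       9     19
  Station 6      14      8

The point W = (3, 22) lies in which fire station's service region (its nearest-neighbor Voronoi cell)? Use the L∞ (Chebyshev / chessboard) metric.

d(W, Station 1) = max(10, 14) = 14
d(W, Station 2) = max(10, 11) = 11
d(W, Station 3) = max(3, 13) = 13
d(W, Station 4) = max(21, 19) = 21
d(W, Station 5) = max(6, 3) = 6
d(W, Station 6) = max(11, 14) = 14
Station 5 is nearest.

Station 5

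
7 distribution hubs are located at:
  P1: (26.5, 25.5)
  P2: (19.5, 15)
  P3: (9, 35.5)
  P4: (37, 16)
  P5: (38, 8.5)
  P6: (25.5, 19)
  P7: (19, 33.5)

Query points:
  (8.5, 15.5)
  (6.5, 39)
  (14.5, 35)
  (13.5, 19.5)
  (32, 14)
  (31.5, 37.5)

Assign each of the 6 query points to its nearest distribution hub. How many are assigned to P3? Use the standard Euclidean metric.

(8.5, 15.5) — d² to each: P1:424, P2:121.25, P3:400.25, P4:812.5, P5:919.25, P6:301.25, P7:434.25 → nearest is P2
(6.5, 39) — d² to each: P1:582.25, P2:745, P3:18.5, P4:1459.25, P5:1922.5, P6:761, P7:186.5 → nearest is P3
(14.5, 35) — d² to each: P1:234.25, P2:425, P3:30.5, P4:867.25, P5:1254.5, P6:377, P7:22.5 → nearest is P7
(13.5, 19.5) — d² to each: P1:205, P2:56.25, P3:276.25, P4:564.5, P5:721.25, P6:144.25, P7:226.25 → nearest is P2
(32, 14) — d² to each: P1:162.5, P2:157.25, P3:991.25, P4:29, P5:66.25, P6:67.25, P7:549.25 → nearest is P4
(31.5, 37.5) — d² to each: P1:169, P2:650.25, P3:510.25, P4:492.5, P5:883.25, P6:378.25, P7:172.25 → nearest is P1
1 of the 6 points has P3 as nearest.

1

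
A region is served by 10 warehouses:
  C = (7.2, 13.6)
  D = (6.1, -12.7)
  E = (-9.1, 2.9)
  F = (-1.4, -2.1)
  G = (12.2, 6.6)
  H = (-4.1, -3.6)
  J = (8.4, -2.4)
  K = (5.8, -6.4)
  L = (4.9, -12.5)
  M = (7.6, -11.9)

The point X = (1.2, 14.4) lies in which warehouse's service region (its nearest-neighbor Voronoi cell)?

C

Compare squared distances (the ordering matches that of the actual distances):
|XC|² = (1.2−7.2)² + (14.4−13.6)² = 36 + 0.64 = 36.64
|XD|² = (1.2−6.1)² + (14.4−(-12.7))² = 24.01 + 734.41 = 758.42
|XE|² = (1.2−(-9.1))² + (14.4−2.9)² = 106.09 + 132.25 = 238.34
|XF|² = (1.2−(-1.4))² + (14.4−(-2.1))² = 6.76 + 272.25 = 279.01
|XG|² = (1.2−12.2)² + (14.4−6.6)² = 121 + 60.84 = 181.84
|XH|² = (1.2−(-4.1))² + (14.4−(-3.6))² = 28.09 + 324 = 352.09
|XJ|² = (1.2−8.4)² + (14.4−(-2.4))² = 51.84 + 282.24 = 334.08
|XK|² = (1.2−5.8)² + (14.4−(-6.4))² = 21.16 + 432.64 = 453.8
|XL|² = (1.2−4.9)² + (14.4−(-12.5))² = 13.69 + 723.61 = 737.3
|XM|² = (1.2−7.6)² + (14.4−(-11.9))² = 40.96 + 691.69 = 732.65
Minimum is at C.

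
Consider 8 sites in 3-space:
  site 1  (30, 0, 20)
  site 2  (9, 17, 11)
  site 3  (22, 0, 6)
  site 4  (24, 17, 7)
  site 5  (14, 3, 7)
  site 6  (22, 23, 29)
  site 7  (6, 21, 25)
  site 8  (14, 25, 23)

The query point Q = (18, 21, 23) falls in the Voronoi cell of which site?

site 8

Compare squared distances (the ordering matches that of the actual distances):
d²(Q, site 1) = 144 + 441 + 9 = 594
d²(Q, site 2) = 81 + 16 + 144 = 241
d²(Q, site 3) = 16 + 441 + 289 = 746
d²(Q, site 4) = 36 + 16 + 256 = 308
d²(Q, site 5) = 16 + 324 + 256 = 596
d²(Q, site 6) = 16 + 4 + 36 = 56
d²(Q, site 7) = 144 + 0 + 4 = 148
d²(Q, site 8) = 16 + 16 + 0 = 32
site 8 is nearest.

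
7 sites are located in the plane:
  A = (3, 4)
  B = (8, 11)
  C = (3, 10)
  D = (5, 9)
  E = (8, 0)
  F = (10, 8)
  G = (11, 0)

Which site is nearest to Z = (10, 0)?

G

Compare squared distances (the ordering matches that of the actual distances):
|ZA|² = 49 + 16 = 65
|ZB|² = 4 + 121 = 125
|ZC|² = 49 + 100 = 149
|ZD|² = 25 + 81 = 106
|ZE|² = 4 + 0 = 4
|ZF|² = 0 + 64 = 64
|ZG|² = 1 + 0 = 1
Minimum is at G.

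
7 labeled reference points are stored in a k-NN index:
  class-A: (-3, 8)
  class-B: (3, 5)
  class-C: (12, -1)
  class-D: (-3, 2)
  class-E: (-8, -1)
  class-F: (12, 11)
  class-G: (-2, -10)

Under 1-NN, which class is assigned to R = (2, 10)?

class-B

Since √ is increasing, it suffices to compare squared distances:
d²(R, class-A) = (2−(-3))² + (10−8)² = 25 + 4 = 29
d²(R, class-B) = (2−3)² + (10−5)² = 1 + 25 = 26
d²(R, class-C) = (2−12)² + (10−(-1))² = 100 + 121 = 221
d²(R, class-D) = (2−(-3))² + (10−2)² = 25 + 64 = 89
d²(R, class-E) = (2−(-8))² + (10−(-1))² = 100 + 121 = 221
d²(R, class-F) = (2−12)² + (10−11)² = 100 + 1 = 101
d²(R, class-G) = (2−(-2))² + (10−(-10))² = 16 + 400 = 416
class-B is nearest.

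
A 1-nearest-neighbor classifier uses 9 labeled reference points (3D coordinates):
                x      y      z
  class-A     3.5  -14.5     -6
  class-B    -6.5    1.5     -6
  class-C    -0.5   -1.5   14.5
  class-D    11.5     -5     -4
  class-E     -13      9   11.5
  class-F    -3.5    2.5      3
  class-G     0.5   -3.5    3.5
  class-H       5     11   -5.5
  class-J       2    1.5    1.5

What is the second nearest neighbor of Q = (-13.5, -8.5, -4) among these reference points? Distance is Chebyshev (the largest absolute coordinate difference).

d(Q, class-A) = max(17, 6, 2) = 17
d(Q, class-B) = max(7, 10, 2) = 10
d(Q, class-C) = max(13, 7, 18.5) = 18.5
d(Q, class-D) = max(25, 3.5, 0) = 25
d(Q, class-E) = max(0.5, 17.5, 15.5) = 17.5
d(Q, class-F) = max(10, 11, 7) = 11
d(Q, class-G) = max(14, 5, 7.5) = 14
d(Q, class-H) = max(18.5, 19.5, 1.5) = 19.5
d(Q, class-J) = max(15.5, 10, 5.5) = 15.5
Sorted ascending: class-B, class-F, class-G, … — the second-nearest is class-F.

class-F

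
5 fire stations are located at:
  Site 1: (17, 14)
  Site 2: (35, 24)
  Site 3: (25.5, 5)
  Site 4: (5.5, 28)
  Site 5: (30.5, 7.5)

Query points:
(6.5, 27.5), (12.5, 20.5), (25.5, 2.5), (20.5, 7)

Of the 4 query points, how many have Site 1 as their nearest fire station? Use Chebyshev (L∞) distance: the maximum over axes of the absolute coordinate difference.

(6.5, 27.5) — d to each: Site 1:13.5, Site 2:28.5, Site 3:22.5, Site 4:1, Site 5:24 → nearest is Site 4
(12.5, 20.5) — d to each: Site 1:6.5, Site 2:22.5, Site 3:15.5, Site 4:7.5, Site 5:18 → nearest is Site 1
(25.5, 2.5) — d to each: Site 1:11.5, Site 2:21.5, Site 3:2.5, Site 4:25.5, Site 5:5 → nearest is Site 3
(20.5, 7) — d to each: Site 1:7, Site 2:17, Site 3:5, Site 4:21, Site 5:10 → nearest is Site 3
1 of the 4 points has Site 1 as nearest.

1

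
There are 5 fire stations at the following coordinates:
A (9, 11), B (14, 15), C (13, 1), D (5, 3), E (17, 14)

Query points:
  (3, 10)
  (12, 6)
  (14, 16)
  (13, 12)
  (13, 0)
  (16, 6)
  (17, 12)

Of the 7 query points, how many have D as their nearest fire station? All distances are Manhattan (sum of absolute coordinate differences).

0

(3, 10) — d to each: A:7, B:16, C:19, D:9, E:18 → nearest is A
(12, 6) — d to each: A:8, B:11, C:6, D:10, E:13 → nearest is C
(14, 16) — d to each: A:10, B:1, C:16, D:22, E:5 → nearest is B
(13, 12) — d to each: A:5, B:4, C:11, D:17, E:6 → nearest is B
(13, 0) — d to each: A:15, B:16, C:1, D:11, E:18 → nearest is C
(16, 6) — d to each: A:12, B:11, C:8, D:14, E:9 → nearest is C
(17, 12) — d to each: A:9, B:6, C:15, D:21, E:2 → nearest is E
0 of the 7 points have D as nearest.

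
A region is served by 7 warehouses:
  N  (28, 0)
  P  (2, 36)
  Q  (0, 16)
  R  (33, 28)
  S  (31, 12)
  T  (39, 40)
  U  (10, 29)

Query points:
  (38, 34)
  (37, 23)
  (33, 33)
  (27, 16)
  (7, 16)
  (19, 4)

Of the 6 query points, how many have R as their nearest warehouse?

2

(38, 34) — d² to each: N:1256, P:1300, Q:1768, R:61, S:533, T:37, U:809 → nearest is T
(37, 23) — d² to each: N:610, P:1394, Q:1418, R:41, S:157, T:293, U:765 → nearest is R
(33, 33) — d² to each: N:1114, P:970, Q:1378, R:25, S:445, T:85, U:545 → nearest is R
(27, 16) — d² to each: N:257, P:1025, Q:729, R:180, S:32, T:720, U:458 → nearest is S
(7, 16) — d² to each: N:697, P:425, Q:49, R:820, S:592, T:1600, U:178 → nearest is Q
(19, 4) — d² to each: N:97, P:1313, Q:505, R:772, S:208, T:1696, U:706 → nearest is N
2 of the 6 points have R as nearest.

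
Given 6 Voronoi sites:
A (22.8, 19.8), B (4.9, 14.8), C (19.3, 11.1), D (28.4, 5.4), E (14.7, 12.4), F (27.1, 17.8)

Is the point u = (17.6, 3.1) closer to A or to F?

A

Compare squared distances:
|uA|² = (17.6−22.8)² + (3.1−19.8)² = 27.04 + 278.89 = 305.93
|uF|² = (17.6−27.1)² + (3.1−17.8)² = 90.25 + 216.09 = 306.34
305.93 < 306.34, so A is closer.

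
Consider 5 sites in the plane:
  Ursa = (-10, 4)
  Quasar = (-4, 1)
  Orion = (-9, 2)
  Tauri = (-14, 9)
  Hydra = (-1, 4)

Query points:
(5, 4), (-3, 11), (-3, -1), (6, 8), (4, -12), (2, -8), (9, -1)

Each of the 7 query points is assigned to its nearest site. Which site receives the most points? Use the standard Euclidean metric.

(5, 4) — d² to each: Ursa:225, Quasar:90, Orion:200, Tauri:386, Hydra:36 → nearest is Hydra
(-3, 11) — d² to each: Ursa:98, Quasar:101, Orion:117, Tauri:125, Hydra:53 → nearest is Hydra
(-3, -1) — d² to each: Ursa:74, Quasar:5, Orion:45, Tauri:221, Hydra:29 → nearest is Quasar
(6, 8) — d² to each: Ursa:272, Quasar:149, Orion:261, Tauri:401, Hydra:65 → nearest is Hydra
(4, -12) — d² to each: Ursa:452, Quasar:233, Orion:365, Tauri:765, Hydra:281 → nearest is Quasar
(2, -8) — d² to each: Ursa:288, Quasar:117, Orion:221, Tauri:545, Hydra:153 → nearest is Quasar
(9, -1) — d² to each: Ursa:386, Quasar:173, Orion:333, Tauri:629, Hydra:125 → nearest is Hydra
Tally — Quasar:3, Hydra:4. Hydra captures the most (4).

Hydra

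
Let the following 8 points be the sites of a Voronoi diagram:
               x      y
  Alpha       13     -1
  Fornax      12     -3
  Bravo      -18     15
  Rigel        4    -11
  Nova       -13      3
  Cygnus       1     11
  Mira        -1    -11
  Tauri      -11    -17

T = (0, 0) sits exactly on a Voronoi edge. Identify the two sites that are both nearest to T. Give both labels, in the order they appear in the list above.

Squared distances from T to each site:
d²(T, Alpha) = (0−13)² + (0−(-1))² = 169 + 1 = 170
d²(T, Fornax) = (0−12)² + (0−(-3))² = 144 + 9 = 153
d²(T, Bravo) = (0−(-18))² + (0−15)² = 324 + 225 = 549
d²(T, Rigel) = (0−4)² + (0−(-11))² = 16 + 121 = 137
d²(T, Nova) = (0−(-13))² + (0−3)² = 169 + 9 = 178
d²(T, Cygnus) = (0−1)² + (0−11)² = 1 + 121 = 122
d²(T, Mira) = (0−(-1))² + (0−(-11))² = 1 + 121 = 122
d²(T, Tauri) = (0−(-11))² + (0−(-17))² = 121 + 289 = 410
T is equidistant from Cygnus and Mira (both at squared distance 122), and every other site is strictly farther — so T lies on the Cygnus–Mira Voronoi edge.

Cygnus and Mira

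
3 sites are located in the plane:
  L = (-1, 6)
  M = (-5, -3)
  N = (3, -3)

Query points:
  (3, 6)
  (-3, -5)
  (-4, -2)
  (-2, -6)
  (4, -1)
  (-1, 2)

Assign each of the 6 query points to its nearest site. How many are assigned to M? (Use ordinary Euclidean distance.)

(3, 6) — d² to each: L:16, M:145, N:81 → nearest is L
(-3, -5) — d² to each: L:125, M:8, N:40 → nearest is M
(-4, -2) — d² to each: L:73, M:2, N:50 → nearest is M
(-2, -6) — d² to each: L:145, M:18, N:34 → nearest is M
(4, -1) — d² to each: L:74, M:85, N:5 → nearest is N
(-1, 2) — d² to each: L:16, M:41, N:41 → nearest is L
3 of the 6 points have M as nearest.

3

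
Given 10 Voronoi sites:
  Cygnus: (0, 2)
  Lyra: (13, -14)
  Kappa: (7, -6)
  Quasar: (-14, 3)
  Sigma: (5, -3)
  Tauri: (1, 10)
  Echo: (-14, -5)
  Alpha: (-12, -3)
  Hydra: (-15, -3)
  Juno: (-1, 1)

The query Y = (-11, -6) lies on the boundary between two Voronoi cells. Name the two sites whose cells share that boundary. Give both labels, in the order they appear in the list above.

Echo and Alpha

Squared distances from Y to each site:
d²(Y, Cygnus) = 121 + 64 = 185
d²(Y, Lyra) = 576 + 64 = 640
d²(Y, Kappa) = 324 + 0 = 324
d²(Y, Quasar) = 9 + 81 = 90
d²(Y, Sigma) = 256 + 9 = 265
d²(Y, Tauri) = 144 + 256 = 400
d²(Y, Echo) = 9 + 1 = 10
d²(Y, Alpha) = 1 + 9 = 10
d²(Y, Hydra) = 16 + 9 = 25
d²(Y, Juno) = 100 + 49 = 149
Y is equidistant from Echo and Alpha (both at squared distance 10), and every other site is strictly farther — so Y lies on the Echo–Alpha Voronoi edge.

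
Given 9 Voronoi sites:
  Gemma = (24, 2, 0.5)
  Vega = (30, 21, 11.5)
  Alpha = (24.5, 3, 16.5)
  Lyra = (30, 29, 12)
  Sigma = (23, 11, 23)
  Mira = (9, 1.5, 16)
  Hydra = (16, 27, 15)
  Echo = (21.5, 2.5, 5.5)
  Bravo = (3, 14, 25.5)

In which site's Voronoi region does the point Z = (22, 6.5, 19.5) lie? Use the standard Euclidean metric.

Compare squared distances (the ordering matches that of the actual distances):
d²(Z, Gemma) = (22−24)² + (6.5−2)² + (19.5−0.5)² = 4 + 20.25 + 361 = 385.25
d²(Z, Vega) = (22−30)² + (6.5−21)² + (19.5−11.5)² = 64 + 210.25 + 64 = 338.25
d²(Z, Alpha) = (22−24.5)² + (6.5−3)² + (19.5−16.5)² = 6.25 + 12.25 + 9 = 27.5
d²(Z, Lyra) = (22−30)² + (6.5−29)² + (19.5−12)² = 64 + 506.25 + 56.25 = 626.5
d²(Z, Sigma) = (22−23)² + (6.5−11)² + (19.5−23)² = 1 + 20.25 + 12.25 = 33.5
d²(Z, Mira) = (22−9)² + (6.5−1.5)² + (19.5−16)² = 169 + 25 + 12.25 = 206.25
d²(Z, Hydra) = (22−16)² + (6.5−27)² + (19.5−15)² = 36 + 420.25 + 20.25 = 476.5
d²(Z, Echo) = (22−21.5)² + (6.5−2.5)² + (19.5−5.5)² = 0.25 + 16 + 196 = 212.25
d²(Z, Bravo) = (22−3)² + (6.5−14)² + (19.5−25.5)² = 361 + 56.25 + 36 = 453.25
The smallest is to Alpha, so Z lies in the Voronoi region of Alpha.

Alpha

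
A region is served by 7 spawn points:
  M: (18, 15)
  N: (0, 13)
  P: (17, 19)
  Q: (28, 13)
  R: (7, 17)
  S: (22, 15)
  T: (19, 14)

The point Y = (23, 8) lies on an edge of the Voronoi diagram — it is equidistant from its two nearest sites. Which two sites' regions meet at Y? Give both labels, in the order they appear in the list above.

Squared distances from Y to each site:
|YM|² = 25 + 49 = 74
|YN|² = 529 + 25 = 554
|YP|² = 36 + 121 = 157
|YQ|² = 25 + 25 = 50
|YR|² = 256 + 81 = 337
|YS|² = 1 + 49 = 50
|YT|² = 16 + 36 = 52
Y is equidistant from Q and S (both at squared distance 50), and every other site is strictly farther — so Y lies on the Q–S Voronoi edge.

Q and S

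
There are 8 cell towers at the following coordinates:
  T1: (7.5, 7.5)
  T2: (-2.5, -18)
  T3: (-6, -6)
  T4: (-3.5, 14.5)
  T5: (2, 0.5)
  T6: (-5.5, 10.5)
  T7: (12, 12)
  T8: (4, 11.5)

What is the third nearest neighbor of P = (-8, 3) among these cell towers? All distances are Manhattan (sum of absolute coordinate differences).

T5

d(P,T1) = |-8−7.5| + |3−7.5| = 15.5 + 4.5 = 20
d(P,T2) = |-8−(-2.5)| + |3−(-18)| = 5.5 + 21 = 26.5
d(P,T3) = |-8−(-6)| + |3−(-6)| = 2 + 9 = 11
d(P,T4) = |-8−(-3.5)| + |3−14.5| = 4.5 + 11.5 = 16
d(P,T5) = |-8−2| + |3−0.5| = 10 + 2.5 = 12.5
d(P,T6) = |-8−(-5.5)| + |3−10.5| = 2.5 + 7.5 = 10
d(P,T7) = |-8−12| + |3−12| = 20 + 9 = 29
d(P,T8) = |-8−4| + |3−11.5| = 12 + 8.5 = 20.5
Sorted ascending: T6, T3, T5, T4, … — the third-nearest is T5.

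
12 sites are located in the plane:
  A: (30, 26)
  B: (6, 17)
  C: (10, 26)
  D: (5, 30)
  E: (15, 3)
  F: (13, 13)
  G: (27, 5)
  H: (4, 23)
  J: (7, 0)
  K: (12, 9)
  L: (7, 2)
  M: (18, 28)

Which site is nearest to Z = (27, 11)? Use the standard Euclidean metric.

G

Since √ is increasing, it suffices to compare squared distances:
|ZA|² = (27−30)² + (11−26)² = 9 + 225 = 234
|ZB|² = (27−6)² + (11−17)² = 441 + 36 = 477
|ZC|² = (27−10)² + (11−26)² = 289 + 225 = 514
|ZD|² = (27−5)² + (11−30)² = 484 + 361 = 845
|ZE|² = (27−15)² + (11−3)² = 144 + 64 = 208
|ZF|² = (27−13)² + (11−13)² = 196 + 4 = 200
|ZG|² = (27−27)² + (11−5)² = 0 + 36 = 36
|ZH|² = (27−4)² + (11−23)² = 529 + 144 = 673
|ZJ|² = (27−7)² + (11−0)² = 400 + 121 = 521
|ZK|² = (27−12)² + (11−9)² = 225 + 4 = 229
|ZL|² = (27−7)² + (11−2)² = 400 + 81 = 481
|ZM|² = (27−18)² + (11−28)² = 81 + 289 = 370
Minimum is at G.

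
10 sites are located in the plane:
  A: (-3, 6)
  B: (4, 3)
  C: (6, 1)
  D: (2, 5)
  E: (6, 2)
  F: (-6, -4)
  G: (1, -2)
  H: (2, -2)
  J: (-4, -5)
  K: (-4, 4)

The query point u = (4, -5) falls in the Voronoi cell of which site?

Squared Euclidean distances:
|uA|² = (4−(-3))² + (-5−6)² = 49 + 121 = 170
|uB|² = (4−4)² + (-5−3)² = 0 + 64 = 64
|uC|² = (4−6)² + (-5−1)² = 4 + 36 = 40
|uD|² = (4−2)² + (-5−5)² = 4 + 100 = 104
|uE|² = (4−6)² + (-5−2)² = 4 + 49 = 53
|uF|² = (4−(-6))² + (-5−(-4))² = 100 + 1 = 101
|uG|² = (4−1)² + (-5−(-2))² = 9 + 9 = 18
|uH|² = (4−2)² + (-5−(-2))² = 4 + 9 = 13
|uJ|² = (4−(-4))² + (-5−(-5))² = 64 + 0 = 64
|uK|² = (4−(-4))² + (-5−4)² = 64 + 81 = 145
The smallest is to H, so u lies in the Voronoi region of H.

H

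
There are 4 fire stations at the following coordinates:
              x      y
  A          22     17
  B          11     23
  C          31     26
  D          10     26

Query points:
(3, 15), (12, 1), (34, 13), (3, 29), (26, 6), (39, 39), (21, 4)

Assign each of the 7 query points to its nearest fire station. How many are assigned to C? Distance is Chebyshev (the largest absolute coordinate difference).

(3, 15) — d to each: A:19, B:8, C:28, D:11 → nearest is B
(12, 1) — d to each: A:16, B:22, C:25, D:25 → nearest is A
(34, 13) — d to each: A:12, B:23, C:13, D:24 → nearest is A
(3, 29) — d to each: A:19, B:8, C:28, D:7 → nearest is D
(26, 6) — d to each: A:11, B:17, C:20, D:20 → nearest is A
(39, 39) — d to each: A:22, B:28, C:13, D:29 → nearest is C
(21, 4) — d to each: A:13, B:19, C:22, D:22 → nearest is A
1 of the 7 points has C as nearest.

1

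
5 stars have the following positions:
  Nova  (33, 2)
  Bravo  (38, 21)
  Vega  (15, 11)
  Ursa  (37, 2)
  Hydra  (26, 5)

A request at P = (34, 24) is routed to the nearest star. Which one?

Since √ is increasing, it suffices to compare squared distances:
d²(P, Nova) = 1 + 484 = 485
d²(P, Bravo) = 16 + 9 = 25
d²(P, Vega) = 361 + 169 = 530
d²(P, Ursa) = 9 + 484 = 493
d²(P, Hydra) = 64 + 361 = 425
The smallest is to Bravo, so P lies in the Voronoi region of Bravo.

Bravo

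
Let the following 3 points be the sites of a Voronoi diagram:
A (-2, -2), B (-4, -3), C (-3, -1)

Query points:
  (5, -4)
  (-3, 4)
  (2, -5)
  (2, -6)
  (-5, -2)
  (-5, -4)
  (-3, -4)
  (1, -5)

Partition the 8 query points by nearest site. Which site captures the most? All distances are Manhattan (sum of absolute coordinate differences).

A

(5, -4) — d to each: A:9, B:10, C:11 → nearest is A
(-3, 4) — d to each: A:7, B:8, C:5 → nearest is C
(2, -5) — d to each: A:7, B:8, C:9 → nearest is A
(2, -6) — d to each: A:8, B:9, C:10 → nearest is A
(-5, -2) — d to each: A:3, B:2, C:3 → nearest is B
(-5, -4) — d to each: A:5, B:2, C:5 → nearest is B
(-3, -4) — d to each: A:3, B:2, C:3 → nearest is B
(1, -5) — d to each: A:6, B:7, C:8 → nearest is A
Tally — A:4, B:3, C:1. A captures the most (4).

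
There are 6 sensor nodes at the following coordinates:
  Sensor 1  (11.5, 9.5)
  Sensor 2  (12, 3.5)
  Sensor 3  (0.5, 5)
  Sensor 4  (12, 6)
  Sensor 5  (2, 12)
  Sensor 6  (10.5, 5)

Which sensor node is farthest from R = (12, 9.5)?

Compare squared distances (the ordering matches that of the actual distances):
d²(R, Sensor 1) = (12−11.5)² + (9.5−9.5)² = 0.25 + 0 = 0.25
d²(R, Sensor 2) = (12−12)² + (9.5−3.5)² = 0 + 36 = 36
d²(R, Sensor 3) = (12−0.5)² + (9.5−5)² = 132.25 + 20.25 = 152.5
d²(R, Sensor 4) = (12−12)² + (9.5−6)² = 0 + 12.25 = 12.25
d²(R, Sensor 5) = (12−2)² + (9.5−12)² = 100 + 6.25 = 106.25
d²(R, Sensor 6) = (12−10.5)² + (9.5−5)² = 2.25 + 20.25 = 22.5
The largest is to Sensor 3.

Sensor 3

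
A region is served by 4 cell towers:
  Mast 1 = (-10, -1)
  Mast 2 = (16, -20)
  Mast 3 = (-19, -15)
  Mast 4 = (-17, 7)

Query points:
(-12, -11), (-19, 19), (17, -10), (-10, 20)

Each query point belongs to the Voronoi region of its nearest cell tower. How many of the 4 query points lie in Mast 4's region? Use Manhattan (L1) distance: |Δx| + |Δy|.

2

(-12, -11) — d to each: Mast 1:12, Mast 2:37, Mast 3:11, Mast 4:23 → nearest is Mast 3
(-19, 19) — d to each: Mast 1:29, Mast 2:74, Mast 3:34, Mast 4:14 → nearest is Mast 4
(17, -10) — d to each: Mast 1:36, Mast 2:11, Mast 3:41, Mast 4:51 → nearest is Mast 2
(-10, 20) — d to each: Mast 1:21, Mast 2:66, Mast 3:44, Mast 4:20 → nearest is Mast 4
2 of the 4 points have Mast 4 as nearest.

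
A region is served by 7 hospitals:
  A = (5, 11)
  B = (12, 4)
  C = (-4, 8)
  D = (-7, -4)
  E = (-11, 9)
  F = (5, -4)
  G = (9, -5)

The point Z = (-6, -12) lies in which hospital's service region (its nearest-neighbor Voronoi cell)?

Squared Euclidean distances:
|ZA|² = 121 + 529 = 650
|ZB|² = 324 + 256 = 580
|ZC|² = 4 + 400 = 404
|ZD|² = 1 + 64 = 65
|ZE|² = 25 + 441 = 466
|ZF|² = 121 + 64 = 185
|ZG|² = 225 + 49 = 274
Minimum is at D.

D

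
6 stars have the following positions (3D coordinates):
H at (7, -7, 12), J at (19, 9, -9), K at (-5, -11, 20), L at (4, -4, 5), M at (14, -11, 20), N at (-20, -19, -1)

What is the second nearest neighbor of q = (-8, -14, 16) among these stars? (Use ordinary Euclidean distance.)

Compare squared distances (the ordering matches that of the actual distances):
|qH|² = (-8−7)² + (-14−(-7))² + (16−12)² = 225 + 49 + 16 = 290
|qJ|² = (-8−19)² + (-14−9)² + (16−(-9))² = 729 + 529 + 625 = 1883
|qK|² = (-8−(-5))² + (-14−(-11))² + (16−20)² = 9 + 9 + 16 = 34
|qL|² = (-8−4)² + (-14−(-4))² + (16−5)² = 144 + 100 + 121 = 365
|qM|² = (-8−14)² + (-14−(-11))² + (16−20)² = 484 + 9 + 16 = 509
|qN|² = (-8−(-20))² + (-14−(-19))² + (16−(-1))² = 144 + 25 + 289 = 458
Sorted ascending: K, H, L, … — the second-nearest is H.

H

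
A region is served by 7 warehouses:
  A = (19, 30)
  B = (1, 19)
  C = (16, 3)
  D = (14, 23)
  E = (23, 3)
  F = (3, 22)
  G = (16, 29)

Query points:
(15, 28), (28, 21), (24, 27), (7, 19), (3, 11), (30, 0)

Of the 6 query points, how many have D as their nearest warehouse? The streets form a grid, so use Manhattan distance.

(15, 28) — d to each: A:6, B:23, C:26, D:6, E:33, F:18, G:2 → nearest is G
(28, 21) — d to each: A:18, B:29, C:30, D:16, E:23, F:26, G:20 → nearest is D
(24, 27) — d to each: A:8, B:31, C:32, D:14, E:25, F:26, G:10 → nearest is A
(7, 19) — d to each: A:23, B:6, C:25, D:11, E:32, F:7, G:19 → nearest is B
(3, 11) — d to each: A:35, B:10, C:21, D:23, E:28, F:11, G:31 → nearest is B
(30, 0) — d to each: A:41, B:48, C:17, D:39, E:10, F:49, G:43 → nearest is E
1 of the 6 points has D as nearest.

1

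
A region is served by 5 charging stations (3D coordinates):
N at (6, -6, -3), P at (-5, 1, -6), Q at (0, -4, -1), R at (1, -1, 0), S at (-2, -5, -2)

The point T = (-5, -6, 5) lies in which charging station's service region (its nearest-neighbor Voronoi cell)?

Compare squared distances (the ordering matches that of the actual distances):
|TN|² = 121 + 0 + 64 = 185
|TP|² = 0 + 49 + 121 = 170
|TQ|² = 25 + 4 + 36 = 65
|TR|² = 36 + 25 + 25 = 86
|TS|² = 9 + 1 + 49 = 59
S is nearest.

S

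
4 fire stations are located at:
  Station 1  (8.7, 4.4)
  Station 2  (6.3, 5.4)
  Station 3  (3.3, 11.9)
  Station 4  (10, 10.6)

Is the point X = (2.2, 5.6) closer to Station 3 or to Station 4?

Station 3

Compare squared distances:
d²(X, Station 3) = (2.2−3.3)² + (5.6−11.9)² = 1.21 + 39.69 = 40.9
d²(X, Station 4) = (2.2−10)² + (5.6−10.6)² = 60.84 + 25 = 85.84
40.9 < 85.84, so Station 3 is closer.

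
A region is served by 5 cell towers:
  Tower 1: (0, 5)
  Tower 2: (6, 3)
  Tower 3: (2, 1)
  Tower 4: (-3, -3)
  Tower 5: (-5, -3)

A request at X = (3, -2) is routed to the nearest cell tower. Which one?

Tower 3

Compare squared distances (the ordering matches that of the actual distances):
d²(X, Tower 1) = (3−0)² + (-2−5)² = 9 + 49 = 58
d²(X, Tower 2) = (3−6)² + (-2−3)² = 9 + 25 = 34
d²(X, Tower 3) = (3−2)² + (-2−1)² = 1 + 9 = 10
d²(X, Tower 4) = (3−(-3))² + (-2−(-3))² = 36 + 1 = 37
d²(X, Tower 5) = (3−(-5))² + (-2−(-3))² = 64 + 1 = 65
Minimum is at Tower 3.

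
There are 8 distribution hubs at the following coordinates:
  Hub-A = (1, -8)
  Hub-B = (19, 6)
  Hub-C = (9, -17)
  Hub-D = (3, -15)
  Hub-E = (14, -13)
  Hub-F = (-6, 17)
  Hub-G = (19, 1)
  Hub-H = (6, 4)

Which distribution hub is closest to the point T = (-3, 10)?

Squared Euclidean distances:
d²(T, Hub-A) = (-3−1)² + (10−(-8))² = 16 + 324 = 340
d²(T, Hub-B) = (-3−19)² + (10−6)² = 484 + 16 = 500
d²(T, Hub-C) = (-3−9)² + (10−(-17))² = 144 + 729 = 873
d²(T, Hub-D) = (-3−3)² + (10−(-15))² = 36 + 625 = 661
d²(T, Hub-E) = (-3−14)² + (10−(-13))² = 289 + 529 = 818
d²(T, Hub-F) = (-3−(-6))² + (10−17)² = 9 + 49 = 58
d²(T, Hub-G) = (-3−19)² + (10−1)² = 484 + 81 = 565
d²(T, Hub-H) = (-3−6)² + (10−4)² = 81 + 36 = 117
The smallest is to Hub-F, so T lies in the Voronoi region of Hub-F.

Hub-F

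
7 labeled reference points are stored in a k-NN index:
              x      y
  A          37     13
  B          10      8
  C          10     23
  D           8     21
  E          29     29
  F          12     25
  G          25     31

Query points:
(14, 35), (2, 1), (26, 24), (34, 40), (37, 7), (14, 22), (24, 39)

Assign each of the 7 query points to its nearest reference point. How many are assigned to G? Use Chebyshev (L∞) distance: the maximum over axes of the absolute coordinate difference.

(14, 35) — d to each: A:23, B:27, C:12, D:14, E:15, F:10, G:11 → nearest is F
(2, 1) — d to each: A:35, B:8, C:22, D:20, E:28, F:24, G:30 → nearest is B
(26, 24) — d to each: A:11, B:16, C:16, D:18, E:5, F:14, G:7 → nearest is E
(34, 40) — d to each: A:27, B:32, C:24, D:26, E:11, F:22, G:9 → nearest is G
(37, 7) — d to each: A:6, B:27, C:27, D:29, E:22, F:25, G:24 → nearest is A
(14, 22) — d to each: A:23, B:14, C:4, D:6, E:15, F:3, G:11 → nearest is F
(24, 39) — d to each: A:26, B:31, C:16, D:18, E:10, F:14, G:8 → nearest is G
2 of the 7 points have G as nearest.

2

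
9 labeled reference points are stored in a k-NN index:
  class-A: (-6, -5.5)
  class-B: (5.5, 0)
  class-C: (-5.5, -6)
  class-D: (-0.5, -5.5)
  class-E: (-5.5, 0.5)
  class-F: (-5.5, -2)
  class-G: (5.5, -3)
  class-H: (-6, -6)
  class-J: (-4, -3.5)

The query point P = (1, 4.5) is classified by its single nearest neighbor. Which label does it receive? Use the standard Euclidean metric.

Compare squared distances (the ordering matches that of the actual distances):
d²(P, class-A) = (1−(-6))² + (4.5−(-5.5))² = 49 + 100 = 149
d²(P, class-B) = (1−5.5)² + (4.5−0)² = 20.25 + 20.25 = 40.5
d²(P, class-C) = (1−(-5.5))² + (4.5−(-6))² = 42.25 + 110.25 = 152.5
d²(P, class-D) = (1−(-0.5))² + (4.5−(-5.5))² = 2.25 + 100 = 102.25
d²(P, class-E) = (1−(-5.5))² + (4.5−0.5)² = 42.25 + 16 = 58.25
d²(P, class-F) = (1−(-5.5))² + (4.5−(-2))² = 42.25 + 42.25 = 84.5
d²(P, class-G) = (1−5.5)² + (4.5−(-3))² = 20.25 + 56.25 = 76.5
d²(P, class-H) = (1−(-6))² + (4.5−(-6))² = 49 + 110.25 = 159.25
d²(P, class-J) = (1−(-4))² + (4.5−(-3.5))² = 25 + 64 = 89
The smallest is to class-B, so P lies in the Voronoi region of class-B.

class-B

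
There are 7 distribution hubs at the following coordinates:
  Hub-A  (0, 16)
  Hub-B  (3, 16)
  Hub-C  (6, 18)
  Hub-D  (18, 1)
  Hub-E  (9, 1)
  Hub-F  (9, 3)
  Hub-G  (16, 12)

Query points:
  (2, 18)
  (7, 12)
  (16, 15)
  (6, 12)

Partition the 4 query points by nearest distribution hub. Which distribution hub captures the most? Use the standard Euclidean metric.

Hub-B

(2, 18) — d² to each: Hub-A:8, Hub-B:5, Hub-C:16, Hub-D:545, Hub-E:338, Hub-F:274, Hub-G:232 → nearest is Hub-B
(7, 12) — d² to each: Hub-A:65, Hub-B:32, Hub-C:37, Hub-D:242, Hub-E:125, Hub-F:85, Hub-G:81 → nearest is Hub-B
(16, 15) — d² to each: Hub-A:257, Hub-B:170, Hub-C:109, Hub-D:200, Hub-E:245, Hub-F:193, Hub-G:9 → nearest is Hub-G
(6, 12) — d² to each: Hub-A:52, Hub-B:25, Hub-C:36, Hub-D:265, Hub-E:130, Hub-F:90, Hub-G:100 → nearest is Hub-B
Tally — Hub-B:3, Hub-G:1. Hub-B captures the most (3).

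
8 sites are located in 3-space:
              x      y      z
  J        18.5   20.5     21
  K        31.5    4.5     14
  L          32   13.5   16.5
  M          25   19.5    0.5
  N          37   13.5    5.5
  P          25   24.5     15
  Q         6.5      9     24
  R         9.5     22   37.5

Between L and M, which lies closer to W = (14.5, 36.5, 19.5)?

M

Compare squared distances:
|WL|² = (14.5−32)² + (36.5−13.5)² + (19.5−16.5)² = 306.25 + 529 + 9 = 844.25
|WM|² = (14.5−25)² + (36.5−19.5)² + (19.5−0.5)² = 110.25 + 289 + 361 = 760.25
844.25 > 760.25, so M is closer.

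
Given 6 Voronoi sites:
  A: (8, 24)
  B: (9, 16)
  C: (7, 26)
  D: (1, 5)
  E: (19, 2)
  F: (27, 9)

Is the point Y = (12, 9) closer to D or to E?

Compare squared distances:
|YD|² = (12−1)² + (9−5)² = 121 + 16 = 137
|YE|² = (12−19)² + (9−2)² = 49 + 49 = 98
137 > 98, so E is closer.

E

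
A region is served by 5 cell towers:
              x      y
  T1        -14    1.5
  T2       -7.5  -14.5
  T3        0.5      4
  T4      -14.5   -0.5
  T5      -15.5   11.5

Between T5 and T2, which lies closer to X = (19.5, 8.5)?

T5

Compare squared distances:
|XT5|² = (19.5−(-15.5))² + (8.5−11.5)² = 1225 + 9 = 1234
|XT2|² = (19.5−(-7.5))² + (8.5−(-14.5))² = 729 + 529 = 1258
1234 < 1258, so T5 is closer.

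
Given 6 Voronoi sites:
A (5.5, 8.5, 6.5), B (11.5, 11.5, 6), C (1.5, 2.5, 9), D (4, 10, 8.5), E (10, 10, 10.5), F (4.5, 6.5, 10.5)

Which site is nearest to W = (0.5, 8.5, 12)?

F

Since √ is increasing, it suffices to compare squared distances:
|WA|² = 25 + 0 + 30.25 = 55.25
|WB|² = 121 + 9 + 36 = 166
|WC|² = 1 + 36 + 9 = 46
|WD|² = 12.25 + 2.25 + 12.25 = 26.75
|WE|² = 90.25 + 2.25 + 2.25 = 94.75
|WF|² = 16 + 4 + 2.25 = 22.25
The smallest is to F, so W lies in the Voronoi region of F.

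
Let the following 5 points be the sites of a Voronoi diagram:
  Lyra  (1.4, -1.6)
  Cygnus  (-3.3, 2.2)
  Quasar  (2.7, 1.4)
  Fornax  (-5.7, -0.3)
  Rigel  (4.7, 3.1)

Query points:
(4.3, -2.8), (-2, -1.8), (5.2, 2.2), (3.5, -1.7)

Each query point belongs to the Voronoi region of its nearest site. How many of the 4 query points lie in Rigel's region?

1

(4.3, -2.8) — d² to each: Lyra:9.85, Cygnus:82.76, Quasar:20.2, Fornax:106.25, Rigel:34.97 → nearest is Lyra
(-2, -1.8) — d² to each: Lyra:11.6, Cygnus:17.69, Quasar:32.33, Fornax:15.94, Rigel:68.9 → nearest is Lyra
(5.2, 2.2) — d² to each: Lyra:28.88, Cygnus:72.25, Quasar:6.89, Fornax:125.06, Rigel:1.06 → nearest is Rigel
(3.5, -1.7) — d² to each: Lyra:4.42, Cygnus:61.45, Quasar:10.25, Fornax:86.6, Rigel:24.48 → nearest is Lyra
1 of the 4 points has Rigel as nearest.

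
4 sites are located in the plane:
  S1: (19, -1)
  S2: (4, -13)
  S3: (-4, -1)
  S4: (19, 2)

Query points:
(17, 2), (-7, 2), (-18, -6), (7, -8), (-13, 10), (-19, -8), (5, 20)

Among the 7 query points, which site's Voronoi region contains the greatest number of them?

(17, 2) — d² to each: S1:13, S2:394, S3:450, S4:4 → nearest is S4
(-7, 2) — d² to each: S1:685, S2:346, S3:18, S4:676 → nearest is S3
(-18, -6) — d² to each: S1:1394, S2:533, S3:221, S4:1433 → nearest is S3
(7, -8) — d² to each: S1:193, S2:34, S3:170, S4:244 → nearest is S2
(-13, 10) — d² to each: S1:1145, S2:818, S3:202, S4:1088 → nearest is S3
(-19, -8) — d² to each: S1:1493, S2:554, S3:274, S4:1544 → nearest is S3
(5, 20) — d² to each: S1:637, S2:1090, S3:522, S4:520 → nearest is S4
Tally — S2:1, S3:4, S4:2. S3 captures the most (4).

S3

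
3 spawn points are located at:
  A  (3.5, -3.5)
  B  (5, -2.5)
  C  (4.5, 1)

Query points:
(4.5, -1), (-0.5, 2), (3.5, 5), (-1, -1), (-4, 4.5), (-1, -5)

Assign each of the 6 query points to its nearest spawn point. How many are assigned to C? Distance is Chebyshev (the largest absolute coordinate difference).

(4.5, -1) — d to each: A:2.5, B:1.5, C:2 → nearest is B
(-0.5, 2) — d to each: A:5.5, B:5.5, C:5 → nearest is C
(3.5, 5) — d to each: A:8.5, B:7.5, C:4 → nearest is C
(-1, -1) — d to each: A:4.5, B:6, C:5.5 → nearest is A
(-4, 4.5) — d to each: A:8, B:9, C:8.5 → nearest is A
(-1, -5) — d to each: A:4.5, B:6, C:6 → nearest is A
2 of the 6 points have C as nearest.

2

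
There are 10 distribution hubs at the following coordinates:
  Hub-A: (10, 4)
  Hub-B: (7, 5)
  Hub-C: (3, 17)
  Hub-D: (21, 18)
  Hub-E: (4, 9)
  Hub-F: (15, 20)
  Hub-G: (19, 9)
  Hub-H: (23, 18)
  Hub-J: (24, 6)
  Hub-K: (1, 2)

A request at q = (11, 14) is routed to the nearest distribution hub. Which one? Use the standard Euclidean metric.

Compare squared distances (the ordering matches that of the actual distances):
d²(q, Hub-A) = 1 + 100 = 101
d²(q, Hub-B) = 16 + 81 = 97
d²(q, Hub-C) = 64 + 9 = 73
d²(q, Hub-D) = 100 + 16 = 116
d²(q, Hub-E) = 49 + 25 = 74
d²(q, Hub-F) = 16 + 36 = 52
d²(q, Hub-G) = 64 + 25 = 89
d²(q, Hub-H) = 144 + 16 = 160
d²(q, Hub-J) = 169 + 64 = 233
d²(q, Hub-K) = 100 + 144 = 244
Minimum is at Hub-F.

Hub-F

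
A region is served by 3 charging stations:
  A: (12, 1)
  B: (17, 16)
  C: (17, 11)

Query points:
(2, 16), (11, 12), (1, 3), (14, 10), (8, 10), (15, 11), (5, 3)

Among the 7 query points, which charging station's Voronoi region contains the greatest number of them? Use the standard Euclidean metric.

C

(2, 16) — d² to each: A:325, B:225, C:250 → nearest is B
(11, 12) — d² to each: A:122, B:52, C:37 → nearest is C
(1, 3) — d² to each: A:125, B:425, C:320 → nearest is A
(14, 10) — d² to each: A:85, B:45, C:10 → nearest is C
(8, 10) — d² to each: A:97, B:117, C:82 → nearest is C
(15, 11) — d² to each: A:109, B:29, C:4 → nearest is C
(5, 3) — d² to each: A:53, B:313, C:208 → nearest is A
Tally — A:2, B:1, C:4. C captures the most (4).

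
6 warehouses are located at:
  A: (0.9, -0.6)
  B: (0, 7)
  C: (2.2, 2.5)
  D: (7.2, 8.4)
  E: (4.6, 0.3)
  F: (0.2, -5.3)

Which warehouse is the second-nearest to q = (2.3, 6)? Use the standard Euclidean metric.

C

Since √ is increasing, it suffices to compare squared distances:
|qA|² = (2.3−0.9)² + (6−(-0.6))² = 1.96 + 43.56 = 45.52
|qB|² = (2.3−0)² + (6−7)² = 5.29 + 1 = 6.29
|qC|² = (2.3−2.2)² + (6−2.5)² = 0.01 + 12.25 = 12.26
|qD|² = (2.3−7.2)² + (6−8.4)² = 24.01 + 5.76 = 29.77
|qE|² = (2.3−4.6)² + (6−0.3)² = 5.29 + 32.49 = 37.78
|qF|² = (2.3−0.2)² + (6−(-5.3))² = 4.41 + 127.69 = 132.1
Sorted ascending: B, C, D, … — the second-nearest is C.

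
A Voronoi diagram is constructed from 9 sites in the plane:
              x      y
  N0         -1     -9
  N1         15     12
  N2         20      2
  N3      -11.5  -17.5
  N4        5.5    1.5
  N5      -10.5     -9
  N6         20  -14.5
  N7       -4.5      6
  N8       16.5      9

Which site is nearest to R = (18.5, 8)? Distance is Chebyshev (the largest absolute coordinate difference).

d(R,N0) = max(19.5, 17) = 19.5
d(R,N1) = max(3.5, 4) = 4
d(R,N2) = max(1.5, 6) = 6
d(R,N3) = max(30, 25.5) = 30
d(R,N4) = max(13, 6.5) = 13
d(R,N5) = max(29, 17) = 29
d(R,N6) = max(1.5, 22.5) = 22.5
d(R,N7) = max(23, 2) = 23
d(R,N8) = max(2, 1) = 2
The smallest is to N8, so R lies in the Voronoi region of N8.

N8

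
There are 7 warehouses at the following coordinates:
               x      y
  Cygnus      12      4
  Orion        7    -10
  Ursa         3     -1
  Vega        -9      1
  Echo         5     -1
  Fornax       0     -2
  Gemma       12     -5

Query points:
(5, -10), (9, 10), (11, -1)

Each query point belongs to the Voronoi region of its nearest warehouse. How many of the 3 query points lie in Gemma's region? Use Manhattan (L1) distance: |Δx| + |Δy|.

1

(5, -10) — d to each: Cygnus:21, Orion:2, Ursa:11, Vega:25, Echo:9, Fornax:13, Gemma:12 → nearest is Orion
(9, 10) — d to each: Cygnus:9, Orion:22, Ursa:17, Vega:27, Echo:15, Fornax:21, Gemma:18 → nearest is Cygnus
(11, -1) — d to each: Cygnus:6, Orion:13, Ursa:8, Vega:22, Echo:6, Fornax:12, Gemma:5 → nearest is Gemma
1 of the 3 points has Gemma as nearest.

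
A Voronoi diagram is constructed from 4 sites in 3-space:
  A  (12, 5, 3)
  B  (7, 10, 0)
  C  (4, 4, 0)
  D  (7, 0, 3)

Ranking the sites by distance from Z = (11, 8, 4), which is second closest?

Since √ is increasing, it suffices to compare squared distances:
|ZA|² = 1 + 9 + 1 = 11
|ZB|² = 16 + 4 + 16 = 36
|ZC|² = 49 + 16 + 16 = 81
|ZD|² = 16 + 64 + 1 = 81
Sorted ascending: A, B, C, … — the second-nearest is B.

B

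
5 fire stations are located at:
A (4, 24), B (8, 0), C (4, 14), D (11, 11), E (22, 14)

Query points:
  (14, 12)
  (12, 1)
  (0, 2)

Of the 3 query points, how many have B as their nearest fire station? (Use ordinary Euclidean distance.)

2

(14, 12) — d² to each: A:244, B:180, C:104, D:10, E:68 → nearest is D
(12, 1) — d² to each: A:593, B:17, C:233, D:101, E:269 → nearest is B
(0, 2) — d² to each: A:500, B:68, C:160, D:202, E:628 → nearest is B
2 of the 3 points have B as nearest.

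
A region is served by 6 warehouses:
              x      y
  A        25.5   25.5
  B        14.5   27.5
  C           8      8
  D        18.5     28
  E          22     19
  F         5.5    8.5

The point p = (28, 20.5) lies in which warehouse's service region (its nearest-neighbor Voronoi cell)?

A

Since √ is increasing, it suffices to compare squared distances:
|pA|² = (28−25.5)² + (20.5−25.5)² = 6.25 + 25 = 31.25
|pB|² = (28−14.5)² + (20.5−27.5)² = 182.25 + 49 = 231.25
|pC|² = (28−8)² + (20.5−8)² = 400 + 156.25 = 556.25
|pD|² = (28−18.5)² + (20.5−28)² = 90.25 + 56.25 = 146.5
|pE|² = (28−22)² + (20.5−19)² = 36 + 2.25 = 38.25
|pF|² = (28−5.5)² + (20.5−8.5)² = 506.25 + 144 = 650.25
A is nearest.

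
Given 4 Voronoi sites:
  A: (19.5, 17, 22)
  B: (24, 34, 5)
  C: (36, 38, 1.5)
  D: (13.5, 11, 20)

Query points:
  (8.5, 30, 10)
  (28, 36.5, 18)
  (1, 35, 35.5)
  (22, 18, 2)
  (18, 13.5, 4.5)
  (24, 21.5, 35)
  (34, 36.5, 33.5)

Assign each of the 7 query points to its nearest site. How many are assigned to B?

3

(8.5, 30, 10) — d² to each: A:434, B:281.25, C:892.5, D:486 → nearest is B
(28, 36.5, 18) — d² to each: A:468.5, B:191.25, C:338.5, D:864.5 → nearest is B
(1, 35, 35.5) — d² to each: A:848.5, B:1460.25, C:2390, D:972.5 → nearest is A
(22, 18, 2) — d² to each: A:407.25, B:269, C:596.25, D:445.25 → nearest is B
(18, 13.5, 4.5) — d² to each: A:320.75, B:456.5, C:933.25, D:266.75 → nearest is D
(24, 21.5, 35) — d² to each: A:209.5, B:1056.25, C:1538.5, D:445.5 → nearest is A
(34, 36.5, 33.5) — d² to each: A:722.75, B:918.5, C:1030.25, D:1252.75 → nearest is A
3 of the 7 points have B as nearest.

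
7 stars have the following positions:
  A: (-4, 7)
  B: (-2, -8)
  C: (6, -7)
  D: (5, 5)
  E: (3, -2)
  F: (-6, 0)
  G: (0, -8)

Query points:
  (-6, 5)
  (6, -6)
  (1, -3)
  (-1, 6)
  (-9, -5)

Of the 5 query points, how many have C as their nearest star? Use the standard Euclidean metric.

(-6, 5) — d² to each: A:8, B:185, C:288, D:121, E:130, F:25, G:205 → nearest is A
(6, -6) — d² to each: A:269, B:68, C:1, D:122, E:25, F:180, G:40 → nearest is C
(1, -3) — d² to each: A:125, B:34, C:41, D:80, E:5, F:58, G:26 → nearest is E
(-1, 6) — d² to each: A:10, B:197, C:218, D:37, E:80, F:61, G:197 → nearest is A
(-9, -5) — d² to each: A:169, B:58, C:229, D:296, E:153, F:34, G:90 → nearest is F
1 of the 5 points has C as nearest.

1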